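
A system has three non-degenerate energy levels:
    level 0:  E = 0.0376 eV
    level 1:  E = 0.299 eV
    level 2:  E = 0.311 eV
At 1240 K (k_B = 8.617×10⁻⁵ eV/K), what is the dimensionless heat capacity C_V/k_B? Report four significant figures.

k_BT = 8.617×10⁻⁵ × 1240 K = 0.106851 eV.
Eᵢ/kT = 0.351892, 2.79829, 2.91060.
Z = Σ e^(−Eᵢ/kT) = e^(−0.351892) + e^(−2.79829) + e^(−2.91060) = 0.703356 + 0.0609141 + 0.0544431 = 0.818713.
⟨E⟩ = 0.0752294 eV, ⟨E²⟩ = 0.0142980 eV².
C_V/k_B = (⟨E²⟩ − ⟨E⟩²)/(kT)² = (0.0142980 − 0.00565946)/0.0114171 = 0.7566.

0.7566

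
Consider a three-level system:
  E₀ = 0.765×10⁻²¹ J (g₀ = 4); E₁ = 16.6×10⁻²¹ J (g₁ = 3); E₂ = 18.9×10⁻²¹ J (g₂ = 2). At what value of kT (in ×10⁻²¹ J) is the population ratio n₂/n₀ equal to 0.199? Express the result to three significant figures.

19.7 ×10⁻²¹ J

n₂/n₀ = (g₂/g₀) exp[−(E₂−E₀)/kT] = 0.199.
⇒ (E₂−E₀)/kT = ln((2/4)/0.199) = ln(2.5126) = 0.92132.
kT = 18.135 ×10⁻²¹ J / 0.92132 = 19.7 ×10⁻²¹ J.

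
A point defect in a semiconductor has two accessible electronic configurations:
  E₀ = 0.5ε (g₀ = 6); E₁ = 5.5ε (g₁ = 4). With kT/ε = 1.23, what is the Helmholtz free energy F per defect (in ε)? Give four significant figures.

Eᵢ/kT = 0.406504, 4.47154.
Z = Σ gᵢe^(−Eᵢ/kT) = 6·e^(−0.406504) + 4·e^(−4.47154) = 3.99585 + 0.0457188 = 4.04157.
F = −kT ln Z = −1.23 × ln(4.04157) = −1.23 × 1.39663 = -1.718 ε.

-1.718 ε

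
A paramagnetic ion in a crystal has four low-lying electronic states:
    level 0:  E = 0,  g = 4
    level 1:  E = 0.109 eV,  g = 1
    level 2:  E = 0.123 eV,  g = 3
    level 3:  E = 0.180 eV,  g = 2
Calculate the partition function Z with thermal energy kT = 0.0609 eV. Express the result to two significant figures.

Eᵢ/kT = 0, 1.790, 2.020, 2.956.
Z = Σ gᵢe^(−Eᵢ/kT) = 4·e^(−0) + 1·e^(−1.790) + 3·e^(−2.020) + 2·e^(−2.956) = 4.000 + 0.1670 + 0.3980 + 0.1041 = 4.669.

Z = 4.7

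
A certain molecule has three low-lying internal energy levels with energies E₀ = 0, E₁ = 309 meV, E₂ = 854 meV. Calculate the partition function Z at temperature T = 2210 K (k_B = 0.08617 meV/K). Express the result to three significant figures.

k_BT = 0.08617 × 2210 K = 190.44 meV.
Eᵢ/kT = 0, 1.6226, 4.4844.
Z = Σ e^(−Eᵢ/kT) = e^(−0) + e^(−1.6226) + e^(−4.4844) = 1.0000 + 0.19738 + 0.011284 = 1.2087.

Z = 1.21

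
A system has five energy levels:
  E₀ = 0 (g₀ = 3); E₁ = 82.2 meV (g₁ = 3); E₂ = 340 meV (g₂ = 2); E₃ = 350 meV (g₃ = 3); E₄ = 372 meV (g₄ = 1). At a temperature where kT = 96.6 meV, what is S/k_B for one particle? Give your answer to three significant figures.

Eᵢ/kT = 0, 0.85093, 3.5197, 3.6232, 3.8509.
Z = Σ gᵢe^(−Eᵢ/kT) = 3·e^(−0) + 3·e^(−0.85093) + 2·e^(−3.5197) + 3·e^(−3.6232) + 1·e^(−3.8509) = 3.0000 + 1.2811 + 0.059217 + 0.080091 + 0.021261 = 4.4417.
⟨E⟩ = Σ EᵢPᵢ = 36.333 meV.
S/k_B = ln Z + ⟨E⟩/kT = ln(4.4417) + 36.333/96.6 = 1.4910 + 0.37612 = 1.87.

1.87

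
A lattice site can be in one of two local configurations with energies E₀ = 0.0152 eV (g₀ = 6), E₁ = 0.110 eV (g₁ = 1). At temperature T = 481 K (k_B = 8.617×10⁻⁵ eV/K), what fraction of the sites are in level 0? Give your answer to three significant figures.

k_BT = 8.617×10⁻⁵ × 481 K = 0.041448 eV.
Eᵢ/kT = 0.36672, 2.6539.
Z = Σ gᵢe^(−Eᵢ/kT) = 6·e^(−0.36672) + 1·e^(−2.6539) = 4.1580 + 0.070376 = 4.2284.
P₀ = g₀ e^(−E₀/kT) / Z = 4.1580/4.2284 = 0.983.

0.983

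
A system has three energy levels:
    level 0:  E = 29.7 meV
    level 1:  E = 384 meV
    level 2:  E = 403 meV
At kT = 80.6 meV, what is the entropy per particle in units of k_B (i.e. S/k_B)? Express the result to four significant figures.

Eᵢ/kT = 0.368486, 4.76427, 5.00000.
Z = Σ e^(−Eᵢ/kT) = e^(−0.368486) + e^(−4.76427) + e^(−5.00000) = 0.691781 + 0.00852911 + 0.00673795 = 0.707048.
⟨E⟩ = Σ EᵢPᵢ = 37.5314 meV.
S/k_B = ln Z + ⟨E⟩/kT = ln(0.707048) + 37.5314/80.6 = -0.346657 + 0.465650 = 0.1190.

0.1190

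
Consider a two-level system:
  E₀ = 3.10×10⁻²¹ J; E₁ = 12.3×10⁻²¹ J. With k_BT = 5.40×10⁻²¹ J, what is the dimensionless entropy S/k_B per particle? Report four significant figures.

Eᵢ/kT = 0.574074, 2.27778.
Z = Σ e^(−Eᵢ/kT) = e^(−0.574074) + e^(−2.27778) = 0.563226 + 0.102512 = 0.665738.
⟨E⟩ = Σ EᵢPᵢ = 4.51664 ×10⁻²¹ J.
S/k_B = ln Z + ⟨E⟩/kT = ln(0.665738) + 4.51664/5.40 = -0.406859 + 0.836415 = 0.4296.

0.4296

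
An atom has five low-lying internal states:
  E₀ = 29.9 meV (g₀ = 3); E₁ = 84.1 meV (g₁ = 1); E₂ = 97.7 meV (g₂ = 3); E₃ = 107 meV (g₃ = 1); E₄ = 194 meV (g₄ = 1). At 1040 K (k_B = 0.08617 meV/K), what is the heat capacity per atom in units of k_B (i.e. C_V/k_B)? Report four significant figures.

k_BT = 0.08617 × 1040 K = 89.6168 meV.
Eᵢ/kT = 0.333643, 0.938440, 1.09020, 1.19397, 2.16477.
Z = Σ gᵢe^(−Eᵢ/kT) = 3·e^(−0.333643) + 1·e^(−0.938440) + 3·e^(−1.09020) + 1·e^(−1.19397) + 1·e^(−2.16477) = 2.14893 + 0.391238 + 1.00845 + 0.303016 + 0.114776 = 3.96641.
⟨E⟩ = 63.1228 meV, ⟨E²⟩ = 5572.60 meV².
C_V/k_B = (⟨E²⟩ − ⟨E⟩²)/(kT)² = (5572.60 − 3984.49)/8031.17 = 0.1977.

0.1977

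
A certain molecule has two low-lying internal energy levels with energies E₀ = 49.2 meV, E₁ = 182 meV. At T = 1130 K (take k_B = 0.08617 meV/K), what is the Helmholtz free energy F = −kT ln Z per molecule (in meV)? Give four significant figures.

27.03 meV

k_BT = 0.08617 × 1130 K = 97.3721 meV.
Eᵢ/kT = 0.505278, 1.86912.
Z = Σ e^(−Eᵢ/kT) = e^(−0.505278) + e^(−1.86912) = 0.603338 + 0.154259 = 0.757597.
F = −kT ln Z = −97.3721 × ln(0.757597) = −97.3721 × -0.277604 = 27.03 meV.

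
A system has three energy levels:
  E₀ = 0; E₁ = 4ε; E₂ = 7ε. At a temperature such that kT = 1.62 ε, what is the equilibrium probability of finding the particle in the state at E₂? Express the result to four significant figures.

Eᵢ/kT = 0, 2.46914, 4.32099.
Z = Σ e^(−Eᵢ/kT) = e^(−0) + e^(−2.46914) + e^(−4.32099) = 1.00000 + 0.0846576 + 0.0132867 = 1.09794.
P₂ = e^(−E₂/kT) / Z = 0.0132867/1.09794 = 0.01210.

0.01210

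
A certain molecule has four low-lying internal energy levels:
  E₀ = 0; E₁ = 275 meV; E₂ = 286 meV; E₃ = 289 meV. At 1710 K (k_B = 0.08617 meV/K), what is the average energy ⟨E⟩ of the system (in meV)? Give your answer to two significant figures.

86 meV

k_BT = 0.08617 × 1710 K = 147.4 meV.
Eᵢ/kT = 0, 1.866, 1.940, 1.961.
Z = Σ e^(−Eᵢ/kT) = e^(−0) + e^(−1.866) + e^(−1.940) + e^(−1.961) = 1.000 + 0.1547 + 0.1437 + 0.1407 = 1.439.
⟨E⟩ = Σ Eᵢ e^(−Eᵢ/kT) / Z = (0·1.000 + 275·0.1547 + 286·0.1437 + 289·0.1407) / 1.439 = 86 meV.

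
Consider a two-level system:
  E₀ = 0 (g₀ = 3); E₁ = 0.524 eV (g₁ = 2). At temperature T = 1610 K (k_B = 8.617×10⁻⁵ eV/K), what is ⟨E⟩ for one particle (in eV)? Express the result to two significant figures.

k_BT = 8.617×10⁻⁵ × 1610 K = 0.1387 eV.
Eᵢ/kT = 0, 3.778.
Z = Σ gᵢe^(−Eᵢ/kT) = 3·e^(−0) + 2·e^(−3.778) = 3.000 + 0.04574 = 3.046.
⟨E⟩ = Σ Eᵢ gᵢe^(−Eᵢ/kT) / Z = (0·3.000 + 0.524·0.04574) / 3.046 = 0.0079 eV.

0.0079 eV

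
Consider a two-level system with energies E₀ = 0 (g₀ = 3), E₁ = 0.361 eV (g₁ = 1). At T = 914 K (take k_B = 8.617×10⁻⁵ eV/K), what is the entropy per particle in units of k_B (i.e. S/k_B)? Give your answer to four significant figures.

1.118

k_BT = 8.617×10⁻⁵ × 914 K = 0.0787594 eV.
Eᵢ/kT = 0, 4.58358.
Z = Σ gᵢe^(−Eᵢ/kT) = 3·e^(−0) + 1·e^(−4.58358) = 3.00000 + 0.0102182 = 3.01022.
⟨E⟩ = Σ EᵢPᵢ = 0.00122542 eV.
S/k_B = ln Z + ⟨E⟩/kT = ln(3.01022) + 0.00122542/0.0787594 = 1.10201 + 0.0155590 = 1.118.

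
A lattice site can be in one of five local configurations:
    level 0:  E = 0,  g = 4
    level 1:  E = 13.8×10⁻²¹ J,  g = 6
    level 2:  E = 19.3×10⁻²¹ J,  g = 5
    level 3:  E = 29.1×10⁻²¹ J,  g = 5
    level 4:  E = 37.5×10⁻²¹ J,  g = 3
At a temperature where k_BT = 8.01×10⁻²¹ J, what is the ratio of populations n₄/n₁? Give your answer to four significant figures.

n₄/n₁ = (g₄/g₁) exp[−(E₄−E₁)/kT] = (3/6) × exp(−(23.7 ×10⁻²¹ J)/(8.01 ×10⁻²¹ J)) = (3/6) × exp(-2.95880) = 0.02594.

0.02594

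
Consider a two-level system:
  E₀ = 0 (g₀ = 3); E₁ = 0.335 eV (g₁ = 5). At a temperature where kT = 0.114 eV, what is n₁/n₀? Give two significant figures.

0.088

n₁/n₀ = (g₁/g₀) exp[−(E₁−E₀)/kT] = (5/3) × exp(−(0.335 eV)/(0.114 eV)) = (5/3) × exp(-2.939) = 0.088.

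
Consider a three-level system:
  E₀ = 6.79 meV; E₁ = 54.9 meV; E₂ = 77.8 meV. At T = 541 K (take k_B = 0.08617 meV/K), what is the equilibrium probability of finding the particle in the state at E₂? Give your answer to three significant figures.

0.138

k_BT = 0.08617 × 541 K = 46.618 meV.
Eᵢ/kT = 0.14565, 1.1777, 1.6689.
Z = Σ e^(−Eᵢ/kT) = e^(−0.14565) + e^(−1.1777) + e^(−1.6689) = 0.86446 + 0.30799 + 0.18845 = 1.3609.
P₂ = e^(−E₂/kT) / Z = 0.18845/1.3609 = 0.138.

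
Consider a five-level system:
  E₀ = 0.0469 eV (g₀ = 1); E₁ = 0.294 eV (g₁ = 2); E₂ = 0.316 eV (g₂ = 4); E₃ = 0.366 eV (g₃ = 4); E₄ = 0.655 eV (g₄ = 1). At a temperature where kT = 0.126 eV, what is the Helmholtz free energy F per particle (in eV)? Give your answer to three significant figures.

-0.0454 eV

Eᵢ/kT = 0.37222, 2.3333, 2.5079, 2.9048, 5.1984.
Z = Σ gᵢe^(−Eᵢ/kT) = 1·e^(−0.37222) + 2·e^(−2.3333) + 4·e^(−2.5079) + 4·e^(−2.9048) + 1·e^(−5.1984) = 0.68920 + 0.19395 + 0.32576 + 0.21904 + 0.0055254 = 1.4335.
F = −kT ln Z = −0.126 × ln(1.4335) = −0.126 × 0.36012 = -0.0454 eV.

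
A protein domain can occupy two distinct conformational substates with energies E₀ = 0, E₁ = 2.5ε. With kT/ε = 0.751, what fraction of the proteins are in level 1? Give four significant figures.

0.03459

Eᵢ/kT = 0, 3.32889.
Z = Σ e^(−Eᵢ/kT) = e^(−0) + e^(−3.32889) = 1.00000 + 0.0358329 = 1.03583.
P₁ = e^(−E₁/kT) / Z = 0.0358329/1.03583 = 0.03459.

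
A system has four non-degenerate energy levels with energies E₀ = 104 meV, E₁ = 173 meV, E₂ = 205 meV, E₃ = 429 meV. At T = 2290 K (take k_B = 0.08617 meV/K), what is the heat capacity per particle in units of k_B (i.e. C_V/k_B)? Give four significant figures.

0.1851

k_BT = 0.08617 × 2290 K = 197.329 meV.
Eᵢ/kT = 0.527039, 0.876708, 1.03887, 2.17403.
Z = Σ e^(−Eᵢ/kT) = e^(−0.527039) + e^(−0.876708) + e^(−1.03887) + e^(−2.17403) = 0.590350 + 0.416151 + 0.353854 + 0.113718 = 1.47407.
⟨E⟩ = 172.798 meV, ⟨E²⟩ = 37067.2 meV².
C_V/k_B = (⟨E²⟩ − ⟨E⟩²)/(kT)² = (37067.2 − 29859.1)/38938.7 = 0.1851.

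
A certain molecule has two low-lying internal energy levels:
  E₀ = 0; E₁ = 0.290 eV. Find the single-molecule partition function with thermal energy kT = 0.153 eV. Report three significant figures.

Eᵢ/kT = 0, 1.8954.
Z = Σ e^(−Eᵢ/kT) = e^(−0) + e^(−1.8954) = 1.0000 + 0.15026 = 1.1503.

Z = 1.15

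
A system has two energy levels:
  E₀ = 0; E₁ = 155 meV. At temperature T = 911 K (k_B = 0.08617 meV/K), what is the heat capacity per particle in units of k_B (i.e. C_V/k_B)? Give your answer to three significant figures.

0.417

k_BT = 0.08617 × 911 K = 78.501 meV.
Eᵢ/kT = 0, 1.9745.
Z = Σ e^(−Eᵢ/kT) = e^(−0) + e^(−1.9745) = 1.0000 + 0.13883 = 1.1388.
⟨E⟩ = 18.896 meV, ⟨E²⟩ = 2928.9 meV².
C_V/k_B = (⟨E²⟩ − ⟨E⟩²)/(kT)² = (2928.9 − 357.06)/6162.4 = 0.417.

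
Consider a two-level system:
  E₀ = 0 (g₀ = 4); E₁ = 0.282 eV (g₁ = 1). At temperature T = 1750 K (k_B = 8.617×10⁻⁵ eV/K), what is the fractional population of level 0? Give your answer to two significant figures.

k_BT = 8.617×10⁻⁵ × 1750 K = 0.1508 eV.
Eᵢ/kT = 0, 1.870.
Z = Σ gᵢe^(−Eᵢ/kT) = 4·e^(−0) + 1·e^(−1.870) = 4.000 + 0.1541 = 4.154.
P₀ = g₀ e^(−E₀/kT) / Z = 4.000/4.154 = 0.96.

0.96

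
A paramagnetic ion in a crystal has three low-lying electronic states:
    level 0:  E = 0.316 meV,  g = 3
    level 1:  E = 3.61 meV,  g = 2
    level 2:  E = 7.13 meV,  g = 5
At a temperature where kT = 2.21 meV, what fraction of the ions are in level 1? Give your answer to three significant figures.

Eᵢ/kT = 0.14299, 1.6335, 3.2262.
Z = Σ gᵢe^(−Eᵢ/kT) = 3·e^(−0.14299) + 2·e^(−1.6335) + 5·e^(−3.2262) = 2.6003 + 0.39049 + 0.19854 = 3.1893.
P₁ = g₁ e^(−E₁/kT) / Z = 0.39049/3.1893 = 0.122.

0.122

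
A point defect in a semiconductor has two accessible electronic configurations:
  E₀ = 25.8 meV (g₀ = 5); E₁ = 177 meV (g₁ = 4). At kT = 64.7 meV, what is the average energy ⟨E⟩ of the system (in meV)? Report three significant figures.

Eᵢ/kT = 0.39876, 2.7357.
Z = Σ gᵢe^(−Eᵢ/kT) = 5·e^(−0.39876) + 4·e^(−2.7357) = 3.3558 + 0.25939 = 3.6152.
⟨E⟩ = Σ Eᵢ gᵢe^(−Eᵢ/kT) / Z = (25.8·3.3558 + 177·0.25939) / 3.6152 = 36.6 meV.

36.6 meV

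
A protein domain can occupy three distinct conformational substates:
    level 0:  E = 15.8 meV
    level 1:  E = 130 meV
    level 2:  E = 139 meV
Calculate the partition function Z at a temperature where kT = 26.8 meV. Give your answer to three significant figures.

Eᵢ/kT = 0.58955, 4.8507, 5.1866.
Z = Σ e^(−Eᵢ/kT) = e^(−0.58955) + e^(−4.8507) + e^(−5.1866) = 0.55458 + 0.0078229 + 0.0055910 = 0.56799.

Z = 0.568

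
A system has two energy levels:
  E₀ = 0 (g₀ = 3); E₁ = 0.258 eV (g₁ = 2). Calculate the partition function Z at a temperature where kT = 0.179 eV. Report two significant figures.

Z = 3.5

Eᵢ/kT = 0, 1.441.
Z = Σ gᵢe^(−Eᵢ/kT) = 3·e^(−0) + 2·e^(−1.441) = 3.000 + 0.4734 = 3.473.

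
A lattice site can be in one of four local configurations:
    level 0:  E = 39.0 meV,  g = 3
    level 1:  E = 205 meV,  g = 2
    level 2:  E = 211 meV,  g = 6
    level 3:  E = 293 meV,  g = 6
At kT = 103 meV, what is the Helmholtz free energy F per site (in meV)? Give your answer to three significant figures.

Eᵢ/kT = 0.37864, 1.9903, 2.0485, 2.8447.
Z = Σ gᵢe^(−Eᵢ/kT) = 3·e^(−0.37864) + 2·e^(−1.9903) + 6·e^(−2.0485) + 6·e^(−2.8447) = 2.0544 + 0.27331 + 0.77357 + 0.34891 = 3.4502.
F = −kT ln Z = −103 × ln(3.4502) = −103 × 1.2384 = -128 meV.

-128 meV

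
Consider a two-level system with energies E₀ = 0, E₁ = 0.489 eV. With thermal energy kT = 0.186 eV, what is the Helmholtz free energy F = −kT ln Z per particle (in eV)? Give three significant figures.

Eᵢ/kT = 0, 2.6290.
Z = Σ e^(−Eᵢ/kT) = e^(−0) + e^(−2.6290) = 1.0000 + 0.072151 = 1.0722.
F = −kT ln Z = −0.186 × ln(1.0722) = −0.186 × 0.069713 = -0.0130 eV.

-0.0130 eV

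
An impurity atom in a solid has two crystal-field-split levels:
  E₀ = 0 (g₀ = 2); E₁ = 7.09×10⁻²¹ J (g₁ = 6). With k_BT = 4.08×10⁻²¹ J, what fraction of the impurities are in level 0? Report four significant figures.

0.6546

Eᵢ/kT = 0, 1.73775.
Z = Σ gᵢe^(−Eᵢ/kT) = 2·e^(−0) + 6·e^(−1.73775) = 2.00000 + 1.05549 = 3.05549.
P₀ = g₀ e^(−E₀/kT) / Z = 2.00000/3.05549 = 0.6546.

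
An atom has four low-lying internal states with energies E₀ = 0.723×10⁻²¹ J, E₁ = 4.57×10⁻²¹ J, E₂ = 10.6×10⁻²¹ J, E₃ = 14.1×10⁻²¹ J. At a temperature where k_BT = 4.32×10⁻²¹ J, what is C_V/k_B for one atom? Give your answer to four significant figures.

Eᵢ/kT = 0.167361, 1.05787, 2.45370, 3.26389.
Z = Σ e^(−Eᵢ/kT) = e^(−0.167361) + e^(−1.05787) + e^(−2.45370) + e^(−3.26389) = 0.845894 + 0.347195 + 0.0859749 + 0.0382394 = 1.31730.
⟨E⟩ = 2.76989, ⟨E²⟩ = 18.9447.
C_V/k_B = (⟨E²⟩ − ⟨E⟩²)/(kT)² = (18.9447 − 7.67229)/18.6624 = 0.6040.

0.6040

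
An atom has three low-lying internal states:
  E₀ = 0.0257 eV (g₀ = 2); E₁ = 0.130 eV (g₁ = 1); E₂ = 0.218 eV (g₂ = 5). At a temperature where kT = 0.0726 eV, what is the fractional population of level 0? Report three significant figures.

Eᵢ/kT = 0.35399, 1.7906, 3.0028.
Z = Σ gᵢe^(−Eᵢ/kT) = 2·e^(−0.35399) + 1·e^(−1.7906) + 5·e^(−3.0028) = 1.4038 + 0.16686 + 0.24824 = 1.8189.
P₀ = g₀ e^(−E₀/kT) / Z = 1.4038/1.8189 = 0.772.

0.772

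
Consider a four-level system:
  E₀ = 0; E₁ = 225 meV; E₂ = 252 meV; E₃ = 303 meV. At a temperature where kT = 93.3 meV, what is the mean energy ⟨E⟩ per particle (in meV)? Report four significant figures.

40.87 meV

Eᵢ/kT = 0, 2.41158, 2.70096, 3.24759.
Z = Σ e^(−Eᵢ/kT) = e^(−0) + e^(−2.41158) + e^(−2.70096) + e^(−3.24759) = 1.00000 + 0.0896735 + 0.0671410 + 0.0388678 = 1.19568.
⟨E⟩ = Σ Eᵢ e^(−Eᵢ/kT) / Z = (0·1.00000 + 225·0.0896735 + 252·0.0671410 + 303·0.0388678) / 1.19568 = 40.87 meV.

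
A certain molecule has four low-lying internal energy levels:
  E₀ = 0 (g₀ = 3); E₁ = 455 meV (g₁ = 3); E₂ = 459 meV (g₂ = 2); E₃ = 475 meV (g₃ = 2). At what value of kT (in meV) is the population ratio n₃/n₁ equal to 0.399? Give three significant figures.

39.0 meV

n₃/n₁ = (g₃/g₁) exp[−(E₃−E₁)/kT] = 0.399.
⇒ (E₃−E₁)/kT = ln((2/3)/0.399) = ln(1.6708) = 0.51330.
kT = 20 meV / 0.51330 = 39.0 meV.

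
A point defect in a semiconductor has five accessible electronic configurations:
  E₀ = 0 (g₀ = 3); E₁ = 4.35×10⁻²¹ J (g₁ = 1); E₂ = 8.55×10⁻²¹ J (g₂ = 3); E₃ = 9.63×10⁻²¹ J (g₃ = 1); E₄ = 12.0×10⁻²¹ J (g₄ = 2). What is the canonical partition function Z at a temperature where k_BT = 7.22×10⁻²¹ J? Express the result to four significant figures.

Eᵢ/kT = 0, 0.602493, 1.18421, 1.33380, 1.66205.
Z = Σ gᵢe^(−Eᵢ/kT) = 3·e^(−0) + 1·e^(−0.602493) + 3·e^(−1.18421) + 1·e^(−1.33380) + 2·e^(−1.66205) = 3.00000 + 0.547445 + 0.917963 + 0.263474 + 0.379499 = 5.10838.

Z = 5.108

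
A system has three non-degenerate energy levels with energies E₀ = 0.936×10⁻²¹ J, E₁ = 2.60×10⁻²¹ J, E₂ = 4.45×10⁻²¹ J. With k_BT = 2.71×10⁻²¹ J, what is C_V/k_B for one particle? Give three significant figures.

Eᵢ/kT = 0.34539, 0.95941, 1.6421.
Z = Σ e^(−Eᵢ/kT) = e^(−0.34539) + e^(−0.95941) + e^(−1.6421) = 0.70794 + 0.38312 + 0.19357 = 1.2846.
⟨E⟩ = 1.9618, ⟨E²⟩ = 5.4829.
C_V/k_B = (⟨E²⟩ − ⟨E⟩²)/(kT)² = (5.4829 − 3.8487)/7.3441 = 0.223.

0.223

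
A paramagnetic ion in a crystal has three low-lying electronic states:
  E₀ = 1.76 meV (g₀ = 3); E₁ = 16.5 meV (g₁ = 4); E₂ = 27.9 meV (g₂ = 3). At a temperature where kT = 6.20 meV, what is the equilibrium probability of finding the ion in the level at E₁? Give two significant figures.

Eᵢ/kT = 0.2839, 2.661, 4.500.
Z = Σ gᵢe^(−Eᵢ/kT) = 3·e^(−0.2839) + 4·e^(−2.661) + 3·e^(−4.500) = 2.259 + 0.2795 + 0.03333 = 2.572.
P₁ = g₁ e^(−E₁/kT) / Z = 0.2795/2.572 = 0.11.

0.11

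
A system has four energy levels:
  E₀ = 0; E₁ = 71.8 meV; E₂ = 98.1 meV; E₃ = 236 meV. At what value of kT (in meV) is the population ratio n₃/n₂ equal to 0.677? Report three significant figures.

n₃/n₂ = exp[−(E₃−E₂)/kT] = 0.677.
⇒ (E₃−E₂)/kT = ln(1/0.677) = ln(1.4771) = 0.39008.
kT = 137.9 meV / 0.39008 = 354 meV.

354 meV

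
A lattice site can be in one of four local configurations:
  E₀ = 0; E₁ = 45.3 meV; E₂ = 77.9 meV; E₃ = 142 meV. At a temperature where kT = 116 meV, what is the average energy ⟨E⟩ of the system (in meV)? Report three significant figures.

45.2 meV

Eᵢ/kT = 0, 0.39052, 0.67155, 1.2241.
Z = Σ e^(−Eᵢ/kT) = e^(−0) + e^(−0.39052) + e^(−0.67155) + e^(−1.2241) = 1.0000 + 0.67670 + 0.51092 + 0.29402 = 2.4816.
⟨E⟩ = Σ Eᵢ e^(−Eᵢ/kT) / Z = (0·1.0000 + 45.3·0.67670 + 77.9·0.51092 + 142·0.29402) / 2.4816 = 45.2 meV.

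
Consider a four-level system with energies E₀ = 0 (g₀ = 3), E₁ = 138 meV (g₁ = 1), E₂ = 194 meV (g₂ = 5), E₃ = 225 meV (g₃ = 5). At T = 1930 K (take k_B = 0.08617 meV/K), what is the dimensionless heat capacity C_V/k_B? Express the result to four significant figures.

0.3709

k_BT = 0.08617 × 1930 K = 166.308 meV.
Eᵢ/kT = 0, 0.829786, 1.16651, 1.35291.
Z = Σ gᵢe^(−Eᵢ/kT) = 3·e^(−0) + 1·e^(−0.829786) + 5·e^(−1.16651) + 5·e^(−1.35291) = 3.00000 + 0.436143 + 1.55726 + 1.29243 = 6.28583.
⟨E⟩ = 103.899 meV, ⟨E²⟩ = 21054.4 meV².
C_V/k_B = (⟨E²⟩ − ⟨E⟩²)/(kT)² = (21054.4 − 10795.0)/27658.4 = 0.3709.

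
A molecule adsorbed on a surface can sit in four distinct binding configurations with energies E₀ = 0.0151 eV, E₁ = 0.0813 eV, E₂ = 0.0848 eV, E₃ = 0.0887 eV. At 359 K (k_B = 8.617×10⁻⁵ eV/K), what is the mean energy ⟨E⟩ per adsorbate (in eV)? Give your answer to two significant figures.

0.032 eV

k_BT = 8.617×10⁻⁵ × 359 K = 0.03094 eV.
Eᵢ/kT = 0.4880, 2.628, 2.741, 2.867.
Z = Σ e^(−Eᵢ/kT) = e^(−0.4880) + e^(−2.628) + e^(−2.741) + e^(−2.867) = 0.6139 + 0.07222 + 0.06451 + 0.05687 = 0.8075.
⟨E⟩ = Σ Eᵢ e^(−Eᵢ/kT) / Z = (0.0151·0.6139 + 0.0813·0.07222 + 0.0848·0.06451 + 0.0887·0.05687) / 0.8075 = 0.032 eV.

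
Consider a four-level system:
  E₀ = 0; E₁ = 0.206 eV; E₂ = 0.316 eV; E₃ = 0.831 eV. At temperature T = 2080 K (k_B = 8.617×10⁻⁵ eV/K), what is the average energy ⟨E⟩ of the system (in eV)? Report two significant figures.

k_BT = 8.617×10⁻⁵ × 2080 K = 0.1792 eV.
Eᵢ/kT = 0, 1.150, 1.763, 4.637.
Z = Σ e^(−Eᵢ/kT) = e^(−0) + e^(−1.150) + e^(−1.763) + e^(−4.637) = 1.000 + 0.3166 + 0.1715 + 0.009687 = 1.498.
⟨E⟩ = Σ Eᵢ e^(−Eᵢ/kT) / Z = (0·1.000 + 0.206·0.3166 + 0.316·0.1715 + 0.831·0.009687) / 1.498 = 0.085 eV.

0.085 eV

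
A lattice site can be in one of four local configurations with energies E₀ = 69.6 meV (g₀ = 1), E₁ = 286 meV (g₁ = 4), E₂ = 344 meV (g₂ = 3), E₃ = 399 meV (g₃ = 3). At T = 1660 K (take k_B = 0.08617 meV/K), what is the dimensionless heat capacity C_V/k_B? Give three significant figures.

k_BT = 0.08617 × 1660 K = 143.04 meV.
Eᵢ/kT = 0.48658, 1.9994, 2.4049, 2.7894.
Z = Σ gᵢe^(−Eᵢ/kT) = 1·e^(−0.48658) + 4·e^(−1.9994) + 3·e^(−2.4049) + 3·e^(−2.7894) = 0.61473 + 0.54167 + 0.27082 + 0.18437 = 1.6116.
⟨E⟩ = 226.13 meV, ⟨E²⟩ = 67439 meV².
C_V/k_B = (⟨E²⟩ − ⟨E⟩²)/(kT)² = (67439 − 51135)/20460 = 0.797.

0.797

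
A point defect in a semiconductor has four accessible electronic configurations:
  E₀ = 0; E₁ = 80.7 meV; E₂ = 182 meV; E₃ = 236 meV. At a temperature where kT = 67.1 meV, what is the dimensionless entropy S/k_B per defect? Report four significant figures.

0.7963

Eᵢ/kT = 0, 1.20268, 2.71237, 3.51714.
Z = Σ e^(−Eᵢ/kT) = e^(−0) + e^(−1.20268) + e^(−2.71237) + e^(−3.51714) = 1.00000 + 0.300388 + 0.0663793 + 0.0296842 = 1.39645.
⟨E⟩ = Σ EᵢPᵢ = 31.0271 meV.
S/k_B = ln Z + ⟨E⟩/kT = ln(1.39645) + 31.0271/67.1 = 0.333933 + 0.462401 = 0.7963.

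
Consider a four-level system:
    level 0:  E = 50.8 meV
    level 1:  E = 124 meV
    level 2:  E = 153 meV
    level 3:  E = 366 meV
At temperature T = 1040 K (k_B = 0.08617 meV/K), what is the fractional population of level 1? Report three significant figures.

k_BT = 0.08617 × 1040 K = 89.617 meV.
Eᵢ/kT = 0.56686, 1.3837, 1.7073, 4.0840.
Z = Σ e^(−Eᵢ/kT) = e^(−0.56686) + e^(−1.3837) + e^(−1.7073) + e^(−4.0840) = 0.56730 + 0.25065 + 0.18135 + 0.016840 = 1.0161.
P₁ = e^(−E₁/kT) / Z = 0.25065/1.0161 = 0.247.

0.247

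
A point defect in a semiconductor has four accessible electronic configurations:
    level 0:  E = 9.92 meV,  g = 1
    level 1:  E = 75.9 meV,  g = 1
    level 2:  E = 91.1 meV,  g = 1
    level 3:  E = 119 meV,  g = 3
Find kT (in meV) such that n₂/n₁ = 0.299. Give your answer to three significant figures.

12.6 meV

n₂/n₁ = (g₂/g₁) exp[−(E₂−E₁)/kT] = 0.299.
⇒ (E₂−E₁)/kT = ln((1/1)/0.299) = ln(3.3445) = 1.2073.
kT = 15.2 meV / 1.2073 = 12.6 meV.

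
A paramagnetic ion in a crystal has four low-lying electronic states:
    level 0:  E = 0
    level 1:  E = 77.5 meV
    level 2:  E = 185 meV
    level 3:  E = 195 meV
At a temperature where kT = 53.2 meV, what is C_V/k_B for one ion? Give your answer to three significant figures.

0.764

Eᵢ/kT = 0, 1.4568, 3.4774, 3.6654.
Z = Σ e^(−Eᵢ/kT) = e^(−0) + e^(−1.4568) + e^(−3.4774) + e^(−3.6654) = 1.0000 + 0.23298 + 0.030888 + 0.025594 = 1.2895.
⟨E⟩ = 22.304 meV, ⟨E²⟩ = 2659.7 meV².
C_V/k_B = (⟨E²⟩ − ⟨E⟩²)/(kT)² = (2659.7 − 497.47)/2830.2 = 0.764.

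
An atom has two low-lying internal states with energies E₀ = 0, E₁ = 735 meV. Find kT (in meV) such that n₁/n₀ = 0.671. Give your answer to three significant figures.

1840 meV

n₁/n₀ = exp[−(E₁−E₀)/kT] = 0.671.
⇒ (E₁−E₀)/kT = ln(1/0.671) = ln(1.4903) = 0.39898.
kT = 735 meV / 0.39898 = 1840 meV.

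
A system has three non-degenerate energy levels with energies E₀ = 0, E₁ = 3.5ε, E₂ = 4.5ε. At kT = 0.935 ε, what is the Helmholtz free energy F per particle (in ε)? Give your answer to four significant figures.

-0.02927 ε

Eᵢ/kT = 0, 3.74332, 4.81283.
Z = Σ e^(−Eᵢ/kT) = e^(−0) + e^(−3.74332) + e^(−4.81283) = 1.00000 + 0.0236754 + 0.00812483 = 1.03180.
F = −kT ln Z = −0.935 × ln(1.03180) = −0.935 × 0.0313048 = -0.02927 ε.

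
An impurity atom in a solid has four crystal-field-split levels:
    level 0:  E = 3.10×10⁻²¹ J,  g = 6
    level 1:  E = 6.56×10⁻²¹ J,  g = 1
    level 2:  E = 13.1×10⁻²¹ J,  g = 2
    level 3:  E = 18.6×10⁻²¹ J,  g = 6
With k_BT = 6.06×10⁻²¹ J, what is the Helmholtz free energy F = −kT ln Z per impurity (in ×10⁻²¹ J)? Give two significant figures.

Eᵢ/kT = 0.5116, 1.083, 2.162, 3.069.
Z = Σ gᵢe^(−Eᵢ/kT) = 6·e^(−0.5116) + 1·e^(−1.083) + 2·e^(−2.162) + 6·e^(−3.069) = 3.597 + 0.3386 + 0.2302 + 0.2788 = 4.445.
F = −kT ln Z = −6.06 × ln(4.445) = −6.06 × 1.492 = -9.0 ×10⁻²¹ J.

-9.0 ×10⁻²¹ J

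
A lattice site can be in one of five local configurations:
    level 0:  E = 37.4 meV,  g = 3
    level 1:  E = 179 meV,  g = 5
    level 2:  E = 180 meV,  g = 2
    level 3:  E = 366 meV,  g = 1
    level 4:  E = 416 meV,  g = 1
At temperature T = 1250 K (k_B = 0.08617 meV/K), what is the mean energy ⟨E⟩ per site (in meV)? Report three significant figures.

k_BT = 0.08617 × 1250 K = 107.71 meV.
Eᵢ/kT = 0.34723, 1.6619, 1.6712, 3.3980, 3.8622.
Z = Σ gᵢe^(−Eᵢ/kT) = 3·e^(−0.34723) + 5·e^(−1.6619) + 2·e^(−1.6712) + 1·e^(−3.3980) + 1·e^(−3.8622) = 2.1199 + 0.94889 + 0.37604 + 0.033440 + 0.021022 = 3.4993.
⟨E⟩ = Σ Eᵢ gᵢe^(−Eᵢ/kT) / Z = (37.4·2.1199 + 179·0.94889 + 180·0.37604 + 366·0.033440 + 416·0.021022) / 3.4993 = 96.5 meV.

96.5 meV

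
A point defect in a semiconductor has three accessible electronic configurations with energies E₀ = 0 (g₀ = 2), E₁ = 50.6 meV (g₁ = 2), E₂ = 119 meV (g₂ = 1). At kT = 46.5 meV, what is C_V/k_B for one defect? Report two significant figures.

Eᵢ/kT = 0, 1.088, 2.559.
Z = Σ gᵢe^(−Eᵢ/kT) = 2·e^(−0) + 2·e^(−1.088) + 1·e^(−2.559) = 2.000 + 0.6738 + 0.07738 = 2.751.
⟨E⟩ = 15.74 meV, ⟨E²⟩ = 1025 meV².
C_V/k_B = (⟨E²⟩ − ⟨E⟩²)/(kT)² = (1025 − 247.7)/2162 = 0.36.

0.36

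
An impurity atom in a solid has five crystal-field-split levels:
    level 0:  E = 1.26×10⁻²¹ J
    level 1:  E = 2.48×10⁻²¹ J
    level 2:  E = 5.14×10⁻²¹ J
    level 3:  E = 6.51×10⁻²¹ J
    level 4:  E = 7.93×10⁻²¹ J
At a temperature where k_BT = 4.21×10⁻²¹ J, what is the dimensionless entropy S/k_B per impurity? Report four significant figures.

Eᵢ/kT = 0.299287, 0.589074, 1.22090, 1.54632, 1.88361.
Z = Σ e^(−Eᵢ/kT) = e^(−0.299287) + e^(−0.589074) + e^(−1.22090) + e^(−1.54632) + e^(−1.88361) = 0.741347 + 0.554841 + 0.294965 + 0.213030 + 0.152040 = 1.95622.
⟨E⟩ = Σ EᵢPᵢ = 3.28119 ×10⁻²¹ J.
S/k_B = ln Z + ⟨E⟩/kT = ln(1.95622) + 3.28119/4.21 = 0.671014 + 0.779380 = 1.450.

1.450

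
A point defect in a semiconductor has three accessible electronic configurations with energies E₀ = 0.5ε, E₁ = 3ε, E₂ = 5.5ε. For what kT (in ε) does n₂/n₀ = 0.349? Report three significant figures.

4.75 ε

n₂/n₀ = exp[−(E₂−E₀)/kT] = 0.349.
⇒ (E₂−E₀)/kT = ln(1/0.349) = ln(2.8653) = 1.0527.
kT = 5.0ε / 1.0527 = 4.75 ε.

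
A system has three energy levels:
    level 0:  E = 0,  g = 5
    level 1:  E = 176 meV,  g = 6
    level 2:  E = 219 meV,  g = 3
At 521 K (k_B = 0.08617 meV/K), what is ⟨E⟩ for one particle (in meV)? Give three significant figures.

k_BT = 0.08617 × 521 K = 44.895 meV.
Eᵢ/kT = 0, 3.9203, 4.8780.
Z = Σ gᵢe^(−Eᵢ/kT) = 5·e^(−0) + 6·e^(−3.9203) + 3·e^(−4.8780) = 5.0000 + 0.11901 + 0.022837 = 5.1418.
⟨E⟩ = Σ Eᵢ gᵢe^(−Eᵢ/kT) / Z = (0·5.0000 + 176·0.11901 + 219·0.022837) / 5.1418 = 5.05 meV.

5.05 meV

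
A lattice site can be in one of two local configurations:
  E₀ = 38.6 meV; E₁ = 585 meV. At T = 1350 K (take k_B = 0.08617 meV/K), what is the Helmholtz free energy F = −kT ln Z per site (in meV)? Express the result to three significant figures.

37.5 meV

k_BT = 0.08617 × 1350 K = 116.33 meV.
Eᵢ/kT = 0.33181, 5.0288.
Z = Σ e^(−Eᵢ/kT) = e^(−0.33181) + e^(−5.0288) = 0.71762 + 0.0065467 = 0.72417.
F = −kT ln Z = −116.33 × ln(0.72417) = −116.33 × -0.32273 = 37.5 meV.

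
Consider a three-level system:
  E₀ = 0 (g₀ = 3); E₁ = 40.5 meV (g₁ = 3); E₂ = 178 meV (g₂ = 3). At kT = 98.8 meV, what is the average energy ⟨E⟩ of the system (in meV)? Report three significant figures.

Eᵢ/kT = 0, 0.40992, 1.8016.
Z = Σ gᵢe^(−Eᵢ/kT) = 3·e^(−0) + 3·e^(−0.40992) + 3·e^(−1.8016) = 3.0000 + 1.9911 + 0.49510 = 5.4862.
⟨E⟩ = Σ Eᵢ gᵢe^(−Eᵢ/kT) / Z = (0·3.0000 + 40.5·1.9911 + 178·0.49510) / 5.4862 = 30.8 meV.

30.8 meV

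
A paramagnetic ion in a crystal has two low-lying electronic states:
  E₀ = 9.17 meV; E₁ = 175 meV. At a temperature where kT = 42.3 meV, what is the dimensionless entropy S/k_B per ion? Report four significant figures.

Eᵢ/kT = 0.216785, 4.13712.
Z = Σ e^(−Eᵢ/kT) = e^(−0.216785) + e^(−4.13712) = 0.805103 + 0.0159688 = 0.821072.
⟨E⟩ = Σ EᵢPᵢ = 12.3952 meV.
S/k_B = ln Z + ⟨E⟩/kT = ln(0.821072) + 12.3952/42.3 = -0.197144 + 0.293031 = 0.09589.

0.09589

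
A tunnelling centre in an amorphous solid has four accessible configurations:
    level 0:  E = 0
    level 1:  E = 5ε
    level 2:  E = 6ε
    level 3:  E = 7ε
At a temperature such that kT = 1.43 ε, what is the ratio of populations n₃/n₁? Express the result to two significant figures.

n₃/n₁ = exp[−(E₃−E₁)/kT] = exp(−(2ε)/(1.43ε)) = exp(-1.399) = 0.25.

0.25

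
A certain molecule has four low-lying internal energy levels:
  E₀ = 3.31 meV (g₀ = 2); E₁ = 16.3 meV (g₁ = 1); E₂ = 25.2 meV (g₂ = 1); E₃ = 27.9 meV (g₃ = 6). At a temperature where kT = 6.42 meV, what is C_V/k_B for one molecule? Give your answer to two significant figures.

1.1

Eᵢ/kT = 0.5156, 2.539, 3.925, 4.346.
Z = Σ gᵢe^(−Eᵢ/kT) = 2·e^(−0.5156) + 1·e^(−2.539) + 1·e^(−3.925) + 6·e^(−4.346) = 1.194 + 0.07895 + 0.01974 + 0.07775 = 1.370.
⟨E⟩ = 5.771 meV, ⟨E²⟩ = 78.19 meV².
C_V/k_B = (⟨E²⟩ − ⟨E⟩²)/(kT)² = (78.19 − 33.30)/41.22 = 1.1.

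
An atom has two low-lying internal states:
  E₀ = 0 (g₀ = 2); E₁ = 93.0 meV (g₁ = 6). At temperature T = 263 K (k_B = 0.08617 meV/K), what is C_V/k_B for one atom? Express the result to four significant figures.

k_BT = 0.08617 × 263 K = 22.6627 meV.
Eᵢ/kT = 0, 4.10366.
Z = Σ gᵢe^(−Eᵢ/kT) = 2·e^(−0) + 6·e^(−4.10366) = 2.00000 + 0.0990728 = 2.09907.
⟨E⟩ = 4.38945 meV, ⟨E²⟩ = 408.219 meV².
C_V/k_B = (⟨E²⟩ − ⟨E⟩²)/(kT)² = (408.219 − 19.2673)/513.598 = 0.7573.

0.7573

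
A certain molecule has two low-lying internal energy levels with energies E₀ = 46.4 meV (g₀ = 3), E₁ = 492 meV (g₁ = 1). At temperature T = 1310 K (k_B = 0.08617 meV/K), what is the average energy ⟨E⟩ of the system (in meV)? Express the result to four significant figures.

k_BT = 0.08617 × 1310 K = 112.883 meV.
Eᵢ/kT = 0.411045, 4.35850.
Z = Σ gᵢe^(−Eᵢ/kT) = 3·e^(−0.411045) + 1·e^(−4.35850) = 1.98887 + 0.0127976 = 2.00167.
⟨E⟩ = Σ Eᵢ gᵢe^(−Eᵢ/kT) / Z = (46.4·1.98887 + 492·0.0127976) / 2.00167 = 49.25 meV.

49.25 meV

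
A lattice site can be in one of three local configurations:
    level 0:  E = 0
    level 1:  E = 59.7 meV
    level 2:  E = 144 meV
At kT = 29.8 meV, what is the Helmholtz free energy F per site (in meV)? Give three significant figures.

Eᵢ/kT = 0, 2.0034, 4.8322.
Z = Σ e^(−Eᵢ/kT) = e^(−0) + e^(−2.0034) + e^(−4.8322) = 1.0000 + 0.13488 + 0.0079690 = 1.1428.
F = −kT ln Z = −29.8 × ln(1.1428) = −29.8 × 0.13348 = -3.98 meV.

-3.98 meV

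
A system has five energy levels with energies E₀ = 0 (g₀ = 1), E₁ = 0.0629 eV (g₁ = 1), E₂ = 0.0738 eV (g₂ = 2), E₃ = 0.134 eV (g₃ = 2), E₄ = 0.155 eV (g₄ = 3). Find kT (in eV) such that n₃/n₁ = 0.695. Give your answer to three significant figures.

0.0673 eV

n₃/n₁ = (g₃/g₁) exp[−(E₃−E₁)/kT] = 0.695.
⇒ (E₃−E₁)/kT = ln((2/1)/0.695) = ln(2.8777) = 1.0570.
kT = 0.0711 eV / 1.0570 = 0.0673 eV.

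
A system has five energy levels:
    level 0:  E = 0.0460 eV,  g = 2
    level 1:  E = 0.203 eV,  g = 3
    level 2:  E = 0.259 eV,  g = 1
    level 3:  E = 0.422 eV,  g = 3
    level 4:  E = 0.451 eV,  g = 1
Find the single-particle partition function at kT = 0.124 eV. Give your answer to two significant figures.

Eᵢ/kT = 0.3710, 1.637, 2.089, 3.403, 3.637.
Z = Σ gᵢe^(−Eᵢ/kT) = 2·e^(−0.3710) + 3·e^(−1.637) + 1·e^(−2.089) + 3·e^(−3.403) + 1·e^(−3.637) = 1.380 + 0.5837 + 0.1238 + 0.09982 + 0.02633 = 2.214.

Z = 2.2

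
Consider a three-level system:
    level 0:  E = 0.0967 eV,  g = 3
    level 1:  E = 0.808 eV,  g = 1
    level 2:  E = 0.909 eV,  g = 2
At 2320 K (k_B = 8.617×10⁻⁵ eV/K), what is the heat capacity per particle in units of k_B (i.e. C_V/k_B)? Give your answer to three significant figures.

0.297

k_BT = 8.617×10⁻⁵ × 2320 K = 0.19991 eV.
Eᵢ/kT = 0.48372, 4.0418, 4.5470.
Z = Σ gᵢe^(−Eᵢ/kT) = 3·e^(−0.48372) + 1·e^(−4.0418) + 2·e^(−4.5470) = 1.8495 + 0.017566 + 0.021198 = 1.8883.
⟨E⟩ = 0.11243 eV, ⟨E²⟩ = 0.024508 eV².
C_V/k_B = (⟨E²⟩ − ⟨E⟩²)/(kT)² = (0.024508 − 0.012641)/0.039964 = 0.297.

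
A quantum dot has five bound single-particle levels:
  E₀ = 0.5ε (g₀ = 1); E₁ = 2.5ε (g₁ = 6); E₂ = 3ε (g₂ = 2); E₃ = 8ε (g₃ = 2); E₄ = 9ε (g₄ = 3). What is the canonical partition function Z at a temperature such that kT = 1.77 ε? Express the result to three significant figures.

Eᵢ/kT = 0.28249, 1.4124, 1.6949, 4.5198, 5.0847.
Z = Σ gᵢe^(−Eᵢ/kT) = 1·e^(−0.28249) + 6·e^(−1.4124) + 2·e^(−1.6949) + 2·e^(−4.5198) + 3·e^(−5.0847) = 0.75390 + 1.4613 + 0.36724 + 0.021782 + 0.018572 = 2.6228.

Z = 2.62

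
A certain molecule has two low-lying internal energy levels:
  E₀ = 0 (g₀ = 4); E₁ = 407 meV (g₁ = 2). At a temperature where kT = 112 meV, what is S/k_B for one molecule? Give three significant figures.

1.45

Eᵢ/kT = 0, 3.6339.
Z = Σ gᵢe^(−Eᵢ/kT) = 4·e^(−0) + 2·e^(−3.6339) = 4.0000 + 0.052826 = 4.0528.
⟨E⟩ = Σ EᵢPᵢ = 5.3050 meV.
S/k_B = ln Z + ⟨E⟩/kT = ln(4.0528) + 5.3050/112 = 1.3994 + 0.047366 = 1.45.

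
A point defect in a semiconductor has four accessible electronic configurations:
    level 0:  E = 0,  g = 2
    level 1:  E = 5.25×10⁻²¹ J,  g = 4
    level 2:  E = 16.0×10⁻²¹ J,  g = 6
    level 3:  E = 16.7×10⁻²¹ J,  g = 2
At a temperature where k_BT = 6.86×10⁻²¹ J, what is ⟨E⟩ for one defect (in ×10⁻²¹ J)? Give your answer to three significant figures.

Eᵢ/kT = 0, 0.76531, 2.3324, 2.4344.
Z = Σ gᵢe^(−Eᵢ/kT) = 2·e^(−0) + 4·e^(−0.76531) + 6·e^(−2.3324) + 2·e^(−2.4344) = 2.0000 + 1.8608 + 0.58238 + 0.17530 = 4.6185.
⟨E⟩ = Σ Eᵢ gᵢe^(−Eᵢ/kT) / Z = (0·2.0000 + 5.25·1.8608 + 16.0·0.58238 + 16.7·0.17530) / 4.6185 = 4.77 ×10⁻²¹ J.

4.77 ×10⁻²¹ J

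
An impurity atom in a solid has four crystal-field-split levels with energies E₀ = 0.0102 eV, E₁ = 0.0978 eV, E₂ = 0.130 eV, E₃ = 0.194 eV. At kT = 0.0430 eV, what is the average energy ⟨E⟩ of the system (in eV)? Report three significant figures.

0.0279 eV

Eᵢ/kT = 0.23721, 2.2744, 3.0233, 4.5116.
Z = Σ e^(−Eᵢ/kT) = e^(−0.23721) + e^(−2.2744) + e^(−3.0233) + e^(−4.5116) = 0.78883 + 0.10286 + 0.048640 + 0.010981 = 0.95131.
⟨E⟩ = Σ Eᵢ e^(−Eᵢ/kT) / Z = (0.0102·0.78883 + 0.0978·0.10286 + 0.130·0.048640 + 0.194·0.010981) / 0.95131 = 0.0279 eV.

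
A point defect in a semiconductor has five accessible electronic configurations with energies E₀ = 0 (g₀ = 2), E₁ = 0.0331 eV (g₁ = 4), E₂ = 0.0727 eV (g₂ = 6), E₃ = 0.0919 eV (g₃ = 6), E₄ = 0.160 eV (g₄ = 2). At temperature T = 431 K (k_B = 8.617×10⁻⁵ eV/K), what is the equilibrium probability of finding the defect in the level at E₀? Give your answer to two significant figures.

k_BT = 8.617×10⁻⁵ × 431 K = 0.03714 eV.
Eᵢ/kT = 0, 0.8912, 1.957, 2.474, 4.308.
Z = Σ gᵢe^(−Eᵢ/kT) = 2·e^(−0) + 4·e^(−0.8912) + 6·e^(−1.957) + 6·e^(−2.474) + 2·e^(−4.308) = 2.000 + 1.641 + 0.8477 + 0.5055 + 0.02692 = 5.021.
P₀ = g₀ e^(−E₀/kT) / Z = 2.000/5.021 = 0.40.

0.40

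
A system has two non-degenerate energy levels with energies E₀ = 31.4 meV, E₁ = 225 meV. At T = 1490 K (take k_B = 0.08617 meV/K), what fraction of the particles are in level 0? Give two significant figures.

0.82

k_BT = 0.08617 × 1490 K = 128.4 meV.
Eᵢ/kT = 0.2445, 1.752.
Z = Σ e^(−Eᵢ/kT) = e^(−0.2445) + e^(−1.752) = 0.7831 + 0.1734 = 0.9565.
P₀ = e^(−E₀/kT) / Z = 0.7831/0.9565 = 0.82.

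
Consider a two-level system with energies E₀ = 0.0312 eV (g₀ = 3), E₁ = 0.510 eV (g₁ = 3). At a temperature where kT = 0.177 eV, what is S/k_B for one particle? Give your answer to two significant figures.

Eᵢ/kT = 0.1763, 2.881.
Z = Σ gᵢe^(−Eᵢ/kT) = 3·e^(−0.1763) + 3·e^(−2.881) = 2.515 + 0.1682 = 2.683.
⟨E⟩ = Σ EᵢPᵢ = 0.06122 eV.
S/k_B = ln Z + ⟨E⟩/kT = ln(2.683) + 0.06122/0.177 = 0.9869 + 0.3459 = 1.3.

1.3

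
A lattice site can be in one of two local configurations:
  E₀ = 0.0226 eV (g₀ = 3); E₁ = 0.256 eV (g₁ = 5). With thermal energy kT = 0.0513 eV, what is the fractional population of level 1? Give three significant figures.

Eᵢ/kT = 0.44055, 4.9903.
Z = Σ gᵢe^(−Eᵢ/kT) = 3·e^(−0.44055) + 5·e^(−4.9903) = 1.9310 + 0.034018 = 1.9650.
P₁ = g₁ e^(−E₁/kT) / Z = 0.034018/1.9650 = 0.0173.

0.0173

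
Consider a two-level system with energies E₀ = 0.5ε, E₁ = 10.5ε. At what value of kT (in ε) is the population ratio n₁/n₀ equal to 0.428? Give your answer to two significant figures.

n₁/n₀ = exp[−(E₁−E₀)/kT] = 0.428.
⇒ (E₁−E₀)/kT = ln(1/0.428) = ln(2.336) = 0.8484.
kT = 10.0ε / 0.8484 = 12 ε.

12 ε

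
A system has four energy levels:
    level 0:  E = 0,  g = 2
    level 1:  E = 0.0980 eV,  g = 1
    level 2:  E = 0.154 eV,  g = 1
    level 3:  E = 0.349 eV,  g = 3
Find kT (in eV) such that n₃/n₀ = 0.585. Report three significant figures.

n₃/n₀ = (g₃/g₀) exp[−(E₃−E₀)/kT] = 0.585.
⇒ (E₃−E₀)/kT = ln((3/2)/0.585) = ln(2.5641) = 0.94161.
kT = 0.349 eV / 0.94161 = 0.371 eV.

0.371 eV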